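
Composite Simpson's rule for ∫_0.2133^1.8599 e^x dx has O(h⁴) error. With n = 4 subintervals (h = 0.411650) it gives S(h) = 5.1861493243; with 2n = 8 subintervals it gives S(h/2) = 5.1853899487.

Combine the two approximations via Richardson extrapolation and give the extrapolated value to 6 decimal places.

5.185339

r = 4: numerator weight 16, denominator 15.
16*5.1853899487 = 82.9662391792; subtract 5.1861493243 → 77.7800898549
Divide by 2^4 − 1 = 15.
Extrapolated: 77.7800898549 / 15 = 5.1853393237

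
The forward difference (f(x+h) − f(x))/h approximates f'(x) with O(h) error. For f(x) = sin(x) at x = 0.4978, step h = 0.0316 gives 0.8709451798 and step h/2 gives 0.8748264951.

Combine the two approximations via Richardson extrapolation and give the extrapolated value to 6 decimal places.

Error is O(h^1); halving h shrinks it by 2^1 = 2.
2×0.8748264951 − 0.8709451798 = 0.8787078104
Divide by 2^1 − 1 = 1.
R = 0.8787078104/1 = 0.8787078104

0.878708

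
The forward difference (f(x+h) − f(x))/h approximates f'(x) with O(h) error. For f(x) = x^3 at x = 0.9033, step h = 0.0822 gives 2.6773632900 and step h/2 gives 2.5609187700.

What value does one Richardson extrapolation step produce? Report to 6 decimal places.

2.444474

The method has order 1: 2^1 = 2.
2^1 × A(h/2) = 5.1218375400; minus A(h) gives 2.4444742500.
Divide by 2^1 − 1 = 1.
Extrapolated: 2.4444742500 / 1 = 2.4444742500
Correction |R − A(h/2)| = 1.164e-01; gap |A(h/2) − A(h)| = 1.164e-01.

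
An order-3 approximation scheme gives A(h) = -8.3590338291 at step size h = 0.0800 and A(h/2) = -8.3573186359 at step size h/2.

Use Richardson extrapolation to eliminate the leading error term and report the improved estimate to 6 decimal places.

-8.357074

Error is O(h^3); halving h shrinks it by 2^3 = 8.
Top: 8(-8.3573186359) − (-8.3590338291) = -58.4995152581
Denominator 8 − 1 = 7.
Extrapolated: (-58.4995152581) / 7 = -8.3570736083
Shift from A(h/2): +0.0002450276.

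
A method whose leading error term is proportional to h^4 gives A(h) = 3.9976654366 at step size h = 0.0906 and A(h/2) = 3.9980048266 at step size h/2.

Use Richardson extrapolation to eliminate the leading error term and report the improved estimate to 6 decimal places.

3.998027

With r = 4 the leading error scales as h^4, so the weight is 2^4 = 16.
16 × 3.9980048266 = 63.9680772256; 63.9680772256 − 3.9976654366 = 59.9704117890
Divide by 2^4 − 1 = 15.
(16 × 3.9980048266 − 3.9976654366)/(16 − 1) = 3.9980274526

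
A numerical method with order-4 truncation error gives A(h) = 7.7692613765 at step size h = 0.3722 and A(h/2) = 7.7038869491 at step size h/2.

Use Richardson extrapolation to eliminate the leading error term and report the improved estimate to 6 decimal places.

With r = 4 the leading error scales as h^4, so the weight is 2^4 = 16.
2^4×A(h/2) = 123.2621911856; minus A(h) gives 115.4929298091.
Divide by 2^4 − 1 = 15.
115.4929298091 ÷ 15 = 7.6995286539
Gap between inputs: 6.537e-02; correction applied: −0.0043582952.

7.699529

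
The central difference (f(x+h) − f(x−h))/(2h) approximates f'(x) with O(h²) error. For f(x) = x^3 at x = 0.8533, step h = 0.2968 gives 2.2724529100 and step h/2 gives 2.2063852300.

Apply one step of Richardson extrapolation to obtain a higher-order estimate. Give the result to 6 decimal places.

2.184363

With r = 2 the leading error scales as h^2, so the weight is 2^2 = 4.
4 × 2.2063852300 = 8.8255409200; 8.8255409200 − 2.2724529100 = 6.5530880100
Denominator 4 − 1 = 3.
Result: 2.1843626700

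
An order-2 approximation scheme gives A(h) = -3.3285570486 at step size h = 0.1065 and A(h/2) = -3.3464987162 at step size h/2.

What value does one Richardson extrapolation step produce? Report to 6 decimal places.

Leading term ∝ h^2; use weight 4 = 2^2.
2^2×A(h/2) = -13.3859948648; minus A(h) gives -10.0574378162.
R = (-10.0574378162)/3 = -3.3524792721

-3.352479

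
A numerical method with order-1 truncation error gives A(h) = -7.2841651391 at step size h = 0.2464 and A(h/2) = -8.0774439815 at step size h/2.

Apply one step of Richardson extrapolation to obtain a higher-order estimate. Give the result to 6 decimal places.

-8.870723

Method order is 1; weight 2^1 = 2.
Top: 2(-8.0774439815) − (-7.2841651391) = -8.8707228239
Denominator 2 − 1 = 1.
So the Richardson estimate is -8.8707228239.
Correction |R − A(h/2)| = 7.933e-01; gap |A(h/2) − A(h)| = 7.933e-01.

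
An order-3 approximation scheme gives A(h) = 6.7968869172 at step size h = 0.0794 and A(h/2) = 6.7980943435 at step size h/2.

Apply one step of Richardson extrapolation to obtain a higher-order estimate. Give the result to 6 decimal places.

The method has order 3: 2^3 = 8.
8·6.7980943435 − 6.7968869172 = 47.5878678308
Divide by 2^3 − 1 = 7.
Extrapolated: 47.5878678308 / 7 = 6.7982668330
Shift from A(h/2): +0.0001724895.

6.798267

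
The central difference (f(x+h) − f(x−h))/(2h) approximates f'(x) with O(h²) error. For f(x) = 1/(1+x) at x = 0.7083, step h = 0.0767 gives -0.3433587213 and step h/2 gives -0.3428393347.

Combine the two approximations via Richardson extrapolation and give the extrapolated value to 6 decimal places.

Method order is 2; weight 2^2 = 4.
Numerator 4·A(h/2) − A(h) = 4·(-0.3428393347) − (-0.3433587213) = -1.0279986175
(4·(-0.3428393347) − (-0.3433587213))/(4 − 1) = -0.3426662058

-0.342666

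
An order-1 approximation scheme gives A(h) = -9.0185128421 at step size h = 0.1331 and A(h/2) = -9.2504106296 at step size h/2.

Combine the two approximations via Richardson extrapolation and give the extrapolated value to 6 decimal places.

-9.482308

The method has order 1: 2^1 = 2.
Numerator 2*A(h/2) − A(h) = 2*(-9.2504106296) − (-9.0185128421) = -9.4823084171
R = (-9.4823084171)/1 = -9.4823084171
Gap between inputs: 2.319e-01; correction applied: −0.2318977875.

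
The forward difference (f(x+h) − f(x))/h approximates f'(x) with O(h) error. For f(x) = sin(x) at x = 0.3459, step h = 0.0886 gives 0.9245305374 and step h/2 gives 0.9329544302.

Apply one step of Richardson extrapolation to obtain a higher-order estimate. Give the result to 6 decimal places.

Leading term ∝ h^1; use weight 2 = 2^1.
2 × 0.9329544302 = 1.8659088604; 1.8659088604 − 0.9245305374 = 0.9413783230
Denominator 2 − 1 = 1.
(2 × 0.9329544302 − 0.9245305374)/(2 − 1) = 0.9413783230
Shift from A(h/2): +0.0084238928.

0.941378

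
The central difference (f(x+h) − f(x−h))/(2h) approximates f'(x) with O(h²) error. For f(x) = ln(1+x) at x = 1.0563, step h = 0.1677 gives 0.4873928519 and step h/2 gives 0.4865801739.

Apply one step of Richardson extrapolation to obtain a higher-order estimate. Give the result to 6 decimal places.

0.486309

r = 2: numerator weight 4, denominator 3.
4·0.4865801739 = 1.9463206956; 1.9463206956 − 0.4873928519 = 1.4589278437
R = 1.4589278437/3 = 0.4863092812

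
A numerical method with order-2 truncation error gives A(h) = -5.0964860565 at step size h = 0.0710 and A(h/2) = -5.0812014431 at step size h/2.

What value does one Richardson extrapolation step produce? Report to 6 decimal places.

-5.076107

The method has order 2: 2^2 = 4.
Top: 4(-5.0812014431) − (-5.0964860565) = -15.2283197159
Denominator 4 − 1 = 3.
So the Richardson estimate is -5.0761065720.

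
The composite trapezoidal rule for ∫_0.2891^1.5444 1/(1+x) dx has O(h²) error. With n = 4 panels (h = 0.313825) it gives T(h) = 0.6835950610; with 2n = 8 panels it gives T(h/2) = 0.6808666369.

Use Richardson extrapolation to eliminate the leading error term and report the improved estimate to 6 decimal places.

0.679957

With r = 2 the leading error scales as h^2, so the weight is 2^2 = 4.
Weighted: 2.7234665476 − 0.6835950610 = 2.0398714866
R = 2.0398714866/3 = 0.6799571622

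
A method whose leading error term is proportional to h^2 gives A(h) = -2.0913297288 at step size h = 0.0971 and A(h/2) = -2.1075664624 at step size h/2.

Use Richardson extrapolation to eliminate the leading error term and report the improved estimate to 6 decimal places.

Order 2 gives 2^r = 4 and 2^r − 1 = 3.
A(h/2) − A(h) = -2.1075664624 − (-2.0913297288) = -0.0162367336
Correction (A(h/2) − A(h))/(4 − 1) = (-0.0162367336)/3 = -0.0054122445
R = A(h/2) + (A(h/2) − A(h))/3 = -2.1075664624 − 0.0054122445 = -2.1129787069
Gap between inputs: 1.624e-02; correction applied: −0.0054122445.

-2.112979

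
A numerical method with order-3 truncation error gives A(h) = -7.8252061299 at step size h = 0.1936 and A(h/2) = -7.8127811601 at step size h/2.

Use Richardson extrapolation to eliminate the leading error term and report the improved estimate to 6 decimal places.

-7.811006

r = 3, so 2^r = 8.
A(h/2) − A(h) = -7.8127811601 − (-7.8252061299) = 0.0124249698
Correction (A(h/2) − A(h))/(8 − 1) = 0.0124249698/7 = 0.0017749957
R = A(h/2) + (A(h/2) − A(h))/7 = -7.8127811601 + 0.0017749957 = -7.8110061644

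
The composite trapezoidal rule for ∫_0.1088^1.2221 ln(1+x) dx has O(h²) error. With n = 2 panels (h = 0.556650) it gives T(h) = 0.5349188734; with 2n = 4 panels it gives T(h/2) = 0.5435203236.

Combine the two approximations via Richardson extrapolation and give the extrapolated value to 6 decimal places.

The method has order 2: 2^2 = 4.
4*0.5435203236 = 2.1740812944; subtract 0.5349188734 → 1.6391624210
Extrapolated: 1.6391624210 / 3 = 0.5463874737

0.546387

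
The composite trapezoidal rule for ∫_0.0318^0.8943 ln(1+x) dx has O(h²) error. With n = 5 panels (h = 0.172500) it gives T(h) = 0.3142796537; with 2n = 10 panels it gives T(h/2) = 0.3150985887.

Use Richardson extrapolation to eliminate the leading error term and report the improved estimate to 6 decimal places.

0.315372

Error is O(h^2); halving h shrinks it by 2^2 = 4.
4×0.3150985887 = 1.2603943548; subtract 0.3142796537 → 0.9461147011
Denominator 4 − 1 = 3.
R = 0.9461147011/3 = 0.3153715670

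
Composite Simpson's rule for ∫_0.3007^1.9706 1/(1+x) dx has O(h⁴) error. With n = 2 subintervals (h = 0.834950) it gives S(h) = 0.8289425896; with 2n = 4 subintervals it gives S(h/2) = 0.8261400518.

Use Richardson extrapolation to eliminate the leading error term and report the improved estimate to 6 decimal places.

0.825953

Leading term ∝ h^4; use weight 16 = 2^4.
Weighted: 13.2182408288 − 0.8289425896 = 12.3892982392
Divide by 2^4 − 1 = 15.
Extrapolated: 12.3892982392 / 15 = 0.8259532159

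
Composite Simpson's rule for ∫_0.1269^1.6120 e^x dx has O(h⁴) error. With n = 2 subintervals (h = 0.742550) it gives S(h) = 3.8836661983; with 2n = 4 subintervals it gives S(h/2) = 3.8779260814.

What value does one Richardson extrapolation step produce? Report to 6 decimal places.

3.877543

Method order is 4; weight 2^4 = 16.
2^4·A(h/2) = 62.0468173024; minus A(h) gives 58.1631511041.
Extrapolated: 58.1631511041 / 15 = 3.8775434069
Gap between inputs: 5.740e-03; correction applied: −0.0003826745.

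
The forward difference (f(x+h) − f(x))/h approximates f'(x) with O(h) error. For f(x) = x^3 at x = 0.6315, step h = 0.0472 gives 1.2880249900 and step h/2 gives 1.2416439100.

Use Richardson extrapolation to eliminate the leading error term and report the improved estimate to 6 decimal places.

1.195263

The method has order 1: 2^1 = 2.
Numerator 2×A(h/2) − A(h) = 2×1.2416439100 − 1.2880249900 = 1.1952628300
1.1952628300 ÷ 1 = 1.1952628300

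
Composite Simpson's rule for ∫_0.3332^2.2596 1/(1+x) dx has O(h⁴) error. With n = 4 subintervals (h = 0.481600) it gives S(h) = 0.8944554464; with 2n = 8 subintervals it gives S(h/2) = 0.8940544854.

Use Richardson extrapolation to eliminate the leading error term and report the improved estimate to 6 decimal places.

The method has order 4: 2^4 = 16.
Top: 16(0.8940544854) − (0.8944554464) = 13.4104163200
Extrapolated: 13.4104163200 / 15 = 0.8940277547
Shift from A(h/2): −0.0000267307.

0.894028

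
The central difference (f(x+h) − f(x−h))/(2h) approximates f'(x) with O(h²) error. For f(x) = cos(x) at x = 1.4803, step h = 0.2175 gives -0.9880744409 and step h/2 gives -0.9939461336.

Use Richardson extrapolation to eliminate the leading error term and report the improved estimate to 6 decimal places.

-0.995903

Error is O(h^2); halving h shrinks it by 2^2 = 4.
4 × (-0.9939461336) − (-0.9880744409) = -2.9877100935
Denominator 4 − 1 = 3.
(-2.9877100935) ÷ 3 = -0.9959033645
Correction |R − A(h/2)| = 1.957e-03; gap |A(h/2) − A(h)| = 5.872e-03.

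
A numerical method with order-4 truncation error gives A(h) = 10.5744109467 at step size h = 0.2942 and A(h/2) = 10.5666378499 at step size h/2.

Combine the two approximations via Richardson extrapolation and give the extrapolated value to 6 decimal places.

Error is O(h^4); halving h shrinks it by 2^4 = 16.
Difference of the inputs: 10.5666378499 − 10.5744109467 = -0.0077730968
Correction (A(h/2) − A(h))/(16 − 1) = (-0.0077730968)/15 = -0.0005182065
R = A(h/2) + (A(h/2) − A(h))/15 = 10.5666378499 − 0.0005182065 = 10.5661196434

10.566120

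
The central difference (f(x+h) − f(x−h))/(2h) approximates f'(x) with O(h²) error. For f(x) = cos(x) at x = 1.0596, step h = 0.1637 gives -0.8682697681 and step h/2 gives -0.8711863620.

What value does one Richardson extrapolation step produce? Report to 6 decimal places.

r = 2: numerator weight 4, denominator 3.
Difference of the inputs: -0.8711863620 − (-0.8682697681) = -0.0029165939
Divide by 2^2 − 1 = 3: (-0.0029165939)/3 = -0.0009721980
R = -0.8711863620 − 0.0009721980 = -0.8721585600
Shift from A(h/2): −0.0009721980.

-0.872159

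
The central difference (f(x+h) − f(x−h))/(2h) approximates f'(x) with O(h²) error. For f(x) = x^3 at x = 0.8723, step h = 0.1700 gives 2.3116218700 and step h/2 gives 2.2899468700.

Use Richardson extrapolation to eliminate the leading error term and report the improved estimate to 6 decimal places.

2.282722

r = 2, so 2^r = 4.
4*2.2899468700 = 9.1597874800; 9.1597874800 − 2.3116218700 = 6.8481656100
R = 6.8481656100/3 = 2.2827218700
Gap between inputs: 2.168e-02; correction applied: −0.0072250000.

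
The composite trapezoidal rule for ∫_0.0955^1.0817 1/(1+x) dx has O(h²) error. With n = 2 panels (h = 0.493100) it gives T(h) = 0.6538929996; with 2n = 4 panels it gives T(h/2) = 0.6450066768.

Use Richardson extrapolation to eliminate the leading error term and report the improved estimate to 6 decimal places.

Error is O(h^2); halving h shrinks it by 2^2 = 4.
A(h/2) − A(h) = 0.6450066768 − 0.6538929996 = -0.0088863228
Divide by 2^2 − 1 = 3: (-0.0088863228)/3 = -0.0029621076
R = 0.6450066768 − 0.0029621076 = 0.6420445692
Correction |R − A(h/2)| = 2.962e-03; gap |A(h/2) − A(h)| = 8.886e-03.

0.642045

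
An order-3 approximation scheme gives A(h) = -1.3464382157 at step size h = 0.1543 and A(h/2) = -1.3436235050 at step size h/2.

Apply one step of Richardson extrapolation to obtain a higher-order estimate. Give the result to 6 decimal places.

r = 3: numerator weight 8, denominator 7.
8·(-1.3436235050) − (-1.3464382157) = -9.4025498243
Denominator 8 − 1 = 7.
Extrapolated: (-9.4025498243) / 7 = -1.3432214035

-1.343221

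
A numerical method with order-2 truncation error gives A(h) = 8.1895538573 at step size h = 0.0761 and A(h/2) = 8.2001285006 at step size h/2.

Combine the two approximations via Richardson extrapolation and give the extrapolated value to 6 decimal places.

8.203653

Method order is 2; weight 2^2 = 4.
4 × 8.2001285006 = 32.8005140024; 32.8005140024 − 8.1895538573 = 24.6109601451
R = 24.6109601451/3 = 8.2036533817
Correction |R − A(h/2)| = 3.525e-03; gap |A(h/2) − A(h)| = 1.057e-02.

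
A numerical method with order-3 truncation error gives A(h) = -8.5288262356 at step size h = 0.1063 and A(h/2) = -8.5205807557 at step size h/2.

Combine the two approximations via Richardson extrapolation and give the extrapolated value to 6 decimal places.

-8.519403

r = 3: numerator weight 8, denominator 7.
8*(-8.5205807557) = -68.1646460456; subtract (-8.5288262356) → -59.6358198100
Divide by 2^3 − 1 = 7.
(8*(-8.5205807557) − (-8.5288262356))/(8 − 1) = -8.5194028300
Shift from A(h/2): +0.0011779257.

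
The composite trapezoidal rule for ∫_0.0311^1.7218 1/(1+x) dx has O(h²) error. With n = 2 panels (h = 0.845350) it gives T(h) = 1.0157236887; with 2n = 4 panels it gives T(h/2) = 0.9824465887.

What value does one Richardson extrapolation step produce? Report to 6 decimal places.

0.971354

Error is O(h^2); halving h shrinks it by 2^2 = 4.
Difference of the inputs: 0.9824465887 − 1.0157236887 = -0.0332771000
Divide by 2^2 − 1 = 3: (-0.0332771000)/3 = -0.0110923667
R = A(h/2) + (A(h/2) − A(h))/3 = 0.9824465887 − 0.0110923667 = 0.9713542220
Gap between inputs: 3.328e-02; correction applied: −0.0110923667.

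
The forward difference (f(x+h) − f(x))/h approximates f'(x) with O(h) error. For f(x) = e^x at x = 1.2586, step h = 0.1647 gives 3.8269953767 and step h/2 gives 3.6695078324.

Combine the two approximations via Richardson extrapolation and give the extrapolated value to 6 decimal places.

3.512020

r = 1: numerator weight 2, denominator 1.
Weighted: 7.3390156648 − 3.8269953767 = 3.5120202881
Divide by 2^1 − 1 = 1.
(2 × 3.6695078324 − 3.8269953767)/(2 − 1) = 3.5120202881
Shift from A(h/2): −0.1574875443.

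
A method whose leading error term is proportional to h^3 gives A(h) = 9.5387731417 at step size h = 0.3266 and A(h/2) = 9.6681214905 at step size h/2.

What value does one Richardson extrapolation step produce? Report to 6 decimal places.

9.686600

r = 3, so 2^r = 8.
Weighted: 77.3449719240 − 9.5387731417 = 67.8061987823
Divide by 2^3 − 1 = 7.
So the Richardson estimate is 9.6865998260.
Shift from A(h/2): +0.0184783355.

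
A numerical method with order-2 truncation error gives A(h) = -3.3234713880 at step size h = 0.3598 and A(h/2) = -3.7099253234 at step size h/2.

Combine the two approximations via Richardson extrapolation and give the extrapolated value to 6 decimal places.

With r = 2 the leading error scales as h^2, so the weight is 2^2 = 4.
Top: 4(-3.7099253234) − (-3.3234713880) = -11.5162299056
Extrapolated: (-11.5162299056) / 3 = -3.8387433019

-3.838743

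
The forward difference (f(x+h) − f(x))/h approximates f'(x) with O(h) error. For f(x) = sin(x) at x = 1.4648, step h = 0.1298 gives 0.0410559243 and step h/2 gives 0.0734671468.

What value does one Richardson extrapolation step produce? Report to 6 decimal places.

Method order is 1; weight 2^1 = 2.
A(h/2) − A(h) = 0.0734671468 − 0.0410559243 = 0.0324112225
Divide by 2^1 − 1 = 1: 0.0324112225/1 = 0.0324112225
R = 0.0734671468 + 0.0324112225 = 0.1058783693
Shift from A(h/2): +0.0324112225.

0.105878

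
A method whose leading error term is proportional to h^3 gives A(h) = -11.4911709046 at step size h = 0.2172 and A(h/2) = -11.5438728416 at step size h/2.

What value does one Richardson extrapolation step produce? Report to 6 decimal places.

Method order is 3; weight 2^3 = 8.
Numerator 8 × A(h/2) − A(h) = 8 × (-11.5438728416) − (-11.4911709046) = -80.8598118282
Divide by 2^3 − 1 = 7.
Extrapolated: (-80.8598118282) / 7 = -11.5514016897

-11.551402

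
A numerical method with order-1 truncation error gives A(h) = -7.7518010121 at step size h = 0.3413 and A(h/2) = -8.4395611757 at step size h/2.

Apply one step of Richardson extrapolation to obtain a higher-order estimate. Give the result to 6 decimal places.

-9.127321

Leading term ∝ h^1; use weight 2 = 2^1.
2·(-8.4395611757) = -16.8791223514; subtract (-7.7518010121) → -9.1273213393
Denominator 2 − 1 = 1.
Extrapolated: (-9.1273213393) / 1 = -9.1273213393
Gap between inputs: 6.878e-01; correction applied: −0.6877601636.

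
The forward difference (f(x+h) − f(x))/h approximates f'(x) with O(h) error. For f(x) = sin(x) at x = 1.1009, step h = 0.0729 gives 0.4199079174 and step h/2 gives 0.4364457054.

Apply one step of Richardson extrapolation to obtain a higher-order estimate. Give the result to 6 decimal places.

0.452983

r = 1: numerator weight 2, denominator 1.
Weighted: 0.8728914108 − 0.4199079174 = 0.4529834934
Denominator 2 − 1 = 1.
So the Richardson estimate is 0.4529834934.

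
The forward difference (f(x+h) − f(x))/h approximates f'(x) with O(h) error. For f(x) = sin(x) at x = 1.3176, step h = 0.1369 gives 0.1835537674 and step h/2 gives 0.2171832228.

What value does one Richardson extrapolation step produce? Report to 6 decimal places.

0.250813

Error is O(h^1); halving h shrinks it by 2^1 = 2.
Difference of the inputs: 0.2171832228 − 0.1835537674 = 0.0336294554
Divide by 2^1 − 1 = 1: 0.0336294554/1 = 0.0336294554
R = A(h/2) + (A(h/2) − A(h))/1 = 0.2171832228 + 0.0336294554 = 0.2508126782
Shift from A(h/2): +0.0336294554.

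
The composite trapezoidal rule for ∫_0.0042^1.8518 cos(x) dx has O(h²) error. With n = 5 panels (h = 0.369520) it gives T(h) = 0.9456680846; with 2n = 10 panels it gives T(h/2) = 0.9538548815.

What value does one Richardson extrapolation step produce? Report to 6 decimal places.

0.956584

Order 2 gives 2^r = 4 and 2^r − 1 = 3.
2^2 × A(h/2) = 3.8154195260; minus A(h) gives 2.8697514414.
Divide by 2^2 − 1 = 3.
So the Richardson estimate is 0.9565838138.
Correction |R − A(h/2)| = 2.729e-03; gap |A(h/2) − A(h)| = 8.187e-03.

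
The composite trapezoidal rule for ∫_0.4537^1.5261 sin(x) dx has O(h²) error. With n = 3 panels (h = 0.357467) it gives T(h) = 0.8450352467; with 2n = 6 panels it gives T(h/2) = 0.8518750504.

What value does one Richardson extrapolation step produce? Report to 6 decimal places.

r = 2: numerator weight 4, denominator 3.
4·0.8518750504 = 3.4075002016; subtract 0.8450352467 → 2.5624649549
Divide by 2^2 − 1 = 3.
Result: 0.8541549850

0.854155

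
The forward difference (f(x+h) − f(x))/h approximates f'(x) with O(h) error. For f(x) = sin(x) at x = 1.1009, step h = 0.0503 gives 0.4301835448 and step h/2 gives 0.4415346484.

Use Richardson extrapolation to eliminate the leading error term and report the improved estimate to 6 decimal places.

0.452886

With r = 1 the leading error scales as h^1, so the weight is 2^1 = 2.
2·0.4415346484 − 0.4301835448 = 0.4528857520
Divide by 2^1 − 1 = 1.
Result: 0.4528857520
Correction |R − A(h/2)| = 1.135e-02; gap |A(h/2) − A(h)| = 1.135e-02.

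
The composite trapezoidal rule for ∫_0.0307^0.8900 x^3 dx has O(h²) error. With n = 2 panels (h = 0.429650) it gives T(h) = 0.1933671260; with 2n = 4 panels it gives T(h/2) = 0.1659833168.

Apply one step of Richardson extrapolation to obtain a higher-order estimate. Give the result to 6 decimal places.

Leading term ∝ h^2; use weight 4 = 2^2.
2^2*A(h/2) = 0.6639332672; minus A(h) gives 0.4705661412.
Extrapolated: 0.4705661412 / 3 = 0.1568553804
Gap between inputs: 2.738e-02; correction applied: −0.0091279364.

0.156855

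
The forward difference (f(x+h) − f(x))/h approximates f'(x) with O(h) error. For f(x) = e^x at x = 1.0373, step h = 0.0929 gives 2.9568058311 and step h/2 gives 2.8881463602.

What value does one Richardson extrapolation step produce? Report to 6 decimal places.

Order 1 gives 2^r = 2 and 2^r − 1 = 1.
2 × 2.8881463602 = 5.7762927204; 5.7762927204 − 2.9568058311 = 2.8194868893
Denominator 2 − 1 = 1.
R = 2.8194868893/1 = 2.8194868893
Gap between inputs: 6.866e-02; correction applied: −0.0686594709.

2.819487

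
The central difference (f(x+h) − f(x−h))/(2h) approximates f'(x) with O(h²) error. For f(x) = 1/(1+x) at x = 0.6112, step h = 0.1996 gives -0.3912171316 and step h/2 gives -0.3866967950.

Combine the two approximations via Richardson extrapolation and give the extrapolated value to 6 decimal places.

Order 2 gives 2^r = 4 and 2^r − 1 = 3.
Weighted: (-1.5467871800) − (-0.3912171316) = -1.1555700484
(4 × (-0.3866967950) − (-0.3912171316))/(4 − 1) = -0.3851900161
Gap between inputs: 4.520e-03; correction applied: +0.0015067789.

-0.385190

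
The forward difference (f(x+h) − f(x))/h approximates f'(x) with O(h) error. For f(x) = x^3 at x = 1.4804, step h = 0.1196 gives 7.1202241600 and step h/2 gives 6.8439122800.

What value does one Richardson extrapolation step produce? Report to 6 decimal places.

The method has order 1: 2^1 = 2.
2*6.8439122800 = 13.6878245600; subtract 7.1202241600 → 6.5676004000
Denominator 2 − 1 = 1.
(2*6.8439122800 − 7.1202241600)/(2 − 1) = 6.5676004000

6.567600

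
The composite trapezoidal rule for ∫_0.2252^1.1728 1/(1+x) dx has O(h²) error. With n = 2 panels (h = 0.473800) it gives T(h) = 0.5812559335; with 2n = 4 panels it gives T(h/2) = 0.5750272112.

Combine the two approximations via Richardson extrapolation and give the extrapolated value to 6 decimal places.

0.572951

Leading term ∝ h^2; use weight 4 = 2^2.
Weighted: 2.3001088448 − 0.5812559335 = 1.7188529113
(4*0.5750272112 − 0.5812559335)/(4 − 1) = 0.5729509704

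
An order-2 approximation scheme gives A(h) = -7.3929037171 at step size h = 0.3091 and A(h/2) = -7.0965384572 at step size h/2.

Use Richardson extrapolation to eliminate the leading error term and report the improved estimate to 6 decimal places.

-6.997750

Method order is 2; weight 2^2 = 4.
Weighted: (-28.3861538288) − (-7.3929037171) = -20.9932501117
R = (-20.9932501117)/3 = -6.9977500372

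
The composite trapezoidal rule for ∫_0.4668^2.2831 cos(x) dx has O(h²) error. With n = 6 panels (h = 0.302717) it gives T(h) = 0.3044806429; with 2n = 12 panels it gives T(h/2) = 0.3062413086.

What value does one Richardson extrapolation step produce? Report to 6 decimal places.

Order 2 gives 2^r = 4 and 2^r − 1 = 3.
4 × 0.3062413086 − 0.3044806429 = 0.9204845915
(4 × 0.3062413086 − 0.3044806429)/(4 − 1) = 0.3068281972
Correction |R − A(h/2)| = 5.869e-04; gap |A(h/2) − A(h)| = 1.761e-03.

0.306828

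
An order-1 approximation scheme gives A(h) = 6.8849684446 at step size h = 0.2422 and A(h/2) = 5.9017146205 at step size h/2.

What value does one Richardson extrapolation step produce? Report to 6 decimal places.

r = 1, so 2^r = 2.
2^1*A(h/2) = 11.8034292410; minus A(h) gives 4.9184607964.
Denominator 2 − 1 = 1.
So the Richardson estimate is 4.9184607964.
Gap between inputs: 9.833e-01; correction applied: −0.9832538241.

4.918461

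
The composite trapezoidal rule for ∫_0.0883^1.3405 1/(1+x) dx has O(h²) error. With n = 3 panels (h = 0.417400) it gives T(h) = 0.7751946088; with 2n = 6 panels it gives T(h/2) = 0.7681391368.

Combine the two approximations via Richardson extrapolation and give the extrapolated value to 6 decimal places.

The method has order 2: 2^2 = 4.
Difference of the inputs: 0.7681391368 − 0.7751946088 = -0.0070554720
Correction (A(h/2) − A(h))/(4 − 1) = (-0.0070554720)/3 = -0.0023518240
R = 0.7681391368 − 0.0023518240 = 0.7657873128

0.765787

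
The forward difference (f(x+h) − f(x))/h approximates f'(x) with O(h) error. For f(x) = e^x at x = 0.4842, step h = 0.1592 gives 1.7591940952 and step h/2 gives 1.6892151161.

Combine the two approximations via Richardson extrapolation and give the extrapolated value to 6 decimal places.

1.619236

Error is O(h^1); halving h shrinks it by 2^1 = 2.
Weighted: 3.3784302322 − 1.7591940952 = 1.6192361370
1.6192361370 ÷ 1 = 1.6192361370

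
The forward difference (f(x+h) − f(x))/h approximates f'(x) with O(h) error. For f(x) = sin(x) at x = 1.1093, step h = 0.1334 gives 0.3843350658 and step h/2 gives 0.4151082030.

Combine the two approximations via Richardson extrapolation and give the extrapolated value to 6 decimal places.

With r = 1 the leading error scales as h^1, so the weight is 2^1 = 2.
2×0.4151082030 = 0.8302164060; 0.8302164060 − 0.3843350658 = 0.4458813402
Extrapolated: 0.4458813402 / 1 = 0.4458813402
Correction |R − A(h/2)| = 3.077e-02; gap |A(h/2) − A(h)| = 3.077e-02.

0.445881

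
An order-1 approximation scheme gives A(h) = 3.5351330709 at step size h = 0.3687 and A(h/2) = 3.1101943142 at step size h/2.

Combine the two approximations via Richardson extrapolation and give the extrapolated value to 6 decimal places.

2.685256

Method order is 1; weight 2^1 = 2.
Numerator 2*A(h/2) − A(h) = 2*3.1101943142 − 3.5351330709 = 2.6852555575
Extrapolated: 2.6852555575 / 1 = 2.6852555575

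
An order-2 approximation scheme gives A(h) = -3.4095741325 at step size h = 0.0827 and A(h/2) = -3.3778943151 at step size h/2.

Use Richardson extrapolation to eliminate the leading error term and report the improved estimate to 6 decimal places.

Method order is 2; weight 2^2 = 4.
Numerator 4×A(h/2) − A(h) = 4×(-3.3778943151) − (-3.4095741325) = -10.1020031279
Divide by 2^2 − 1 = 3.
(-10.1020031279) ÷ 3 = -3.3673343760

-3.367334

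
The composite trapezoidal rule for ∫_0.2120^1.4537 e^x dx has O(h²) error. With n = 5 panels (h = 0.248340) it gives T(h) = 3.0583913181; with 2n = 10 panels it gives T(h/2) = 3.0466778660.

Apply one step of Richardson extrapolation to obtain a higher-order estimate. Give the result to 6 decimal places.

Leading term ∝ h^2; use weight 4 = 2^2.
Weighted: 12.1867114640 − 3.0583913181 = 9.1283201459
(4 × 3.0466778660 − 3.0583913181)/(4 − 1) = 3.0427733820

3.042773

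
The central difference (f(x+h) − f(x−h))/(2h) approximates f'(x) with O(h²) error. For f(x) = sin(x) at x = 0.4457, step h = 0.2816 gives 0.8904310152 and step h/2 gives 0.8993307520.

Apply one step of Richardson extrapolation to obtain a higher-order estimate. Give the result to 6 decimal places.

Method order is 2; weight 2^2 = 4.
4 × 0.8993307520 − 0.8904310152 = 2.7068919928
Divide by 2^2 − 1 = 3.
Extrapolated: 2.7068919928 / 3 = 0.9022973309

0.902297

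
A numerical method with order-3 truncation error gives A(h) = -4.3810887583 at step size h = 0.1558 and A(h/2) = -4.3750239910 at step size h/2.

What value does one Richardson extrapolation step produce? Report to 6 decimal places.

-4.374158

r = 3, so 2^r = 8.
Weighted: (-35.0001919280) − (-4.3810887583) = -30.6191031697
Extrapolated: (-30.6191031697) / 7 = -4.3741575957
Shift from A(h/2): +0.0008663953.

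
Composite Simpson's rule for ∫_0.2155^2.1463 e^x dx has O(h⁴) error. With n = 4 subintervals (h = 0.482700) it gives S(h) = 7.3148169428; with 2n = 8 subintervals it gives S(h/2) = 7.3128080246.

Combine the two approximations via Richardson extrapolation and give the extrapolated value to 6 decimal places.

r = 4, so 2^r = 16.
Weighted: 117.0049283936 − 7.3148169428 = 109.6901114508
Denominator 16 − 1 = 15.
So the Richardson estimate is 7.3126740967.
Shift from A(h/2): −0.0001339279.

7.312674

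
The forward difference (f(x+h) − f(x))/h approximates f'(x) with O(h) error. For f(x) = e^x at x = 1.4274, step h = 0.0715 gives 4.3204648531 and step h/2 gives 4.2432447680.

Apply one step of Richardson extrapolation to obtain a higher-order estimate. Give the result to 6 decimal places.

4.166025

With r = 1 the leading error scales as h^1, so the weight is 2^1 = 2.
Top: 2(4.2432447680) − (4.3204648531) = 4.1660246829
Denominator 2 − 1 = 1.
4.1660246829 ÷ 1 = 4.1660246829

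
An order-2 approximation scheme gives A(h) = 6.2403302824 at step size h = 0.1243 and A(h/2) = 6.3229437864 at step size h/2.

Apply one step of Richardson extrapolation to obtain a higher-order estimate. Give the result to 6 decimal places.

6.350482

Order 2 gives 2^r = 4 and 2^r − 1 = 3.
Difference of the inputs: 6.3229437864 − 6.2403302824 = 0.0826135040
Divide by 2^2 − 1 = 3: 0.0826135040/3 = 0.0275378347
R = A(h/2) + (A(h/2) − A(h))/3 = 6.3229437864 + 0.0275378347 = 6.3504816211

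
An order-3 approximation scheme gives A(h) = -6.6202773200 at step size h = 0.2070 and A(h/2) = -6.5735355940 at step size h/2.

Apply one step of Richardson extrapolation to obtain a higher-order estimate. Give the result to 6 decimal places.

Method order is 3; weight 2^3 = 8.
Weighted: (-52.5882847520) − (-6.6202773200) = -45.9680074320
Divide by 2^3 − 1 = 7.
So the Richardson estimate is -6.5668582046.
Correction |R − A(h/2)| = 6.677e-03; gap |A(h/2) − A(h)| = 4.674e-02.

-6.566858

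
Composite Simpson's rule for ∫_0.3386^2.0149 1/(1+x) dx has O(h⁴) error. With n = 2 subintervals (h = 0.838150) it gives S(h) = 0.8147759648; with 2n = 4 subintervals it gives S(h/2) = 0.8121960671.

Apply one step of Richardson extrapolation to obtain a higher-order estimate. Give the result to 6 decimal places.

0.812024

Leading term ∝ h^4; use weight 16 = 2^4.
2^4×A(h/2) = 12.9951370736; minus A(h) gives 12.1803611088.
Denominator 16 − 1 = 15.
R = 12.1803611088/15 = 0.8120240739
Gap between inputs: 2.580e-03; correction applied: −0.0001719932.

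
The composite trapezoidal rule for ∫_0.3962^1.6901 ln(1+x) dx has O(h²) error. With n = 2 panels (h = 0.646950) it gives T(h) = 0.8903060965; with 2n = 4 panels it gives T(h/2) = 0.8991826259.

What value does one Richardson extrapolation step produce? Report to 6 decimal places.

0.902141

The method has order 2: 2^2 = 4.
4*0.8991826259 = 3.5967305036; 3.5967305036 − 0.8903060965 = 2.7064244071
(4*0.8991826259 − 0.8903060965)/(4 − 1) = 0.9021414690
Correction |R − A(h/2)| = 2.959e-03; gap |A(h/2) − A(h)| = 8.877e-03.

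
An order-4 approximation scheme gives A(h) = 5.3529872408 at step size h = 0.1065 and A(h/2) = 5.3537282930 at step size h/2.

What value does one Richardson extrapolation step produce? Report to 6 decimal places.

Method order is 4; weight 2^4 = 16.
16×5.3537282930 − 5.3529872408 = 80.3066654472
Denominator 16 − 1 = 15.
Result: 5.3537776965
Shift from A(h/2): +0.0000494035.

5.353778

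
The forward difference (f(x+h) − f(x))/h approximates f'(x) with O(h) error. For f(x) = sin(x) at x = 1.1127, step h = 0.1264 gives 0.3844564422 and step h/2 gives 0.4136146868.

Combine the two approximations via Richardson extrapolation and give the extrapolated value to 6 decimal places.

Method order is 1; weight 2^1 = 2.
Numerator 2*A(h/2) − A(h) = 2*0.4136146868 − 0.3844564422 = 0.4427729314
0.4427729314 ÷ 1 = 0.4427729314
Gap between inputs: 2.916e-02; correction applied: +0.0291582446.

0.442773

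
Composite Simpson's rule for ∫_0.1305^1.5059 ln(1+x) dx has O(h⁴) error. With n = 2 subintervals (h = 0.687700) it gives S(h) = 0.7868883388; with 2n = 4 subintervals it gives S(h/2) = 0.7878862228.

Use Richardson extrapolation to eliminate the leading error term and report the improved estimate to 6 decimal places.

With r = 4 the leading error scales as h^4, so the weight is 2^4 = 16.
Numerator 16 × A(h/2) − A(h) = 16 × 0.7878862228 − 0.7868883388 = 11.8192912260
(16 × 0.7878862228 − 0.7868883388)/(16 − 1) = 0.7879527484

0.787953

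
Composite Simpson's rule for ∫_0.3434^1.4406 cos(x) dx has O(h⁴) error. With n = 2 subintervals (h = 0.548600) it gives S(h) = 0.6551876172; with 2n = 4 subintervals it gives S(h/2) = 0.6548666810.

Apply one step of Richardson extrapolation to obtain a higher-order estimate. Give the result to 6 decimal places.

0.654845

The method has order 4: 2^4 = 16.
16×0.6548666810 − 0.6551876172 = 9.8226792788
Denominator 16 − 1 = 15.
(16×0.6548666810 − 0.6551876172)/(16 − 1) = 0.6548452853
Shift from A(h/2): −0.0000213957.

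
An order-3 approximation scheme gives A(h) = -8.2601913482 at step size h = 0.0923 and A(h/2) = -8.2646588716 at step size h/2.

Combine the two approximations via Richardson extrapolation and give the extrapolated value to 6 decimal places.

The method has order 3: 2^3 = 8.
8*(-8.2646588716) − (-8.2601913482) = -57.8570796246
Divide by 2^3 − 1 = 7.
Extrapolated: (-57.8570796246) / 7 = -8.2652970892
Gap between inputs: 4.468e-03; correction applied: −0.0006382176.

-8.265297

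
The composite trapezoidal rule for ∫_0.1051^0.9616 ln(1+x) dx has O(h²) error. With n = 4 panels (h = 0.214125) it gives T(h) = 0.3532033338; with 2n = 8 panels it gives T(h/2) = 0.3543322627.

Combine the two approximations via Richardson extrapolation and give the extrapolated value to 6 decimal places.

The method has order 2: 2^2 = 4.
2^2·A(h/2) = 1.4173290508; minus A(h) gives 1.0641257170.
Extrapolated: 1.0641257170 / 3 = 0.3547085723
Gap between inputs: 1.129e-03; correction applied: +0.0003763096.

0.354709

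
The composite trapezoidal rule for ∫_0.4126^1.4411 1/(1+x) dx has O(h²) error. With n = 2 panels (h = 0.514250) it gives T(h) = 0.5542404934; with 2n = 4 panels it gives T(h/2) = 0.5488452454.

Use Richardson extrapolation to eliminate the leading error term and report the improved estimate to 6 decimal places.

0.547047

Leading term ∝ h^2; use weight 4 = 2^2.
4×0.5488452454 = 2.1953809816; subtract 0.5542404934 → 1.6411404882
Extrapolated: 1.6411404882 / 3 = 0.5470468294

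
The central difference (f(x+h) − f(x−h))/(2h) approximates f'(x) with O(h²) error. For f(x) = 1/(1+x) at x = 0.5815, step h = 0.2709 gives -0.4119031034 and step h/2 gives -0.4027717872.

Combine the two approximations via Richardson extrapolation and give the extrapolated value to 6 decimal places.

Leading term ∝ h^2; use weight 4 = 2^2.
2^2·A(h/2) = -1.6110871488; minus A(h) gives -1.1991840454.
Divide by 2^2 − 1 = 3.
Extrapolated: (-1.1991840454) / 3 = -0.3997280151
Shift from A(h/2): +0.0030437721.

-0.399728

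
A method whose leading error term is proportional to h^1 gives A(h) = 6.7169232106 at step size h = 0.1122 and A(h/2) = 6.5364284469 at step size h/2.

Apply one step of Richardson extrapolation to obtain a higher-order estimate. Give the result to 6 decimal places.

6.355934

r = 1, so 2^r = 2.
2*6.5364284469 = 13.0728568938; subtract 6.7169232106 → 6.3559336832
(2*6.5364284469 − 6.7169232106)/(2 − 1) = 6.3559336832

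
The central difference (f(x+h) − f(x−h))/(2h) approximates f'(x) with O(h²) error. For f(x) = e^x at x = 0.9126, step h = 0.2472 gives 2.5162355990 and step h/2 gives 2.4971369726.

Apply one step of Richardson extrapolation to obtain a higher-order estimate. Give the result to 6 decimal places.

With r = 2 the leading error scales as h^2, so the weight is 2^2 = 4.
2^2·A(h/2) = 9.9885478904; minus A(h) gives 7.4723122914.
7.4723122914 ÷ 3 = 2.4907707638

2.490771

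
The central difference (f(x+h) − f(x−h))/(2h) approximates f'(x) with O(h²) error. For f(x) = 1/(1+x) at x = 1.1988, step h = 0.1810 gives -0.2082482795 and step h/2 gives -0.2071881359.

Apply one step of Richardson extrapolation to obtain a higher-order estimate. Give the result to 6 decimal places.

-0.206835

r = 2, so 2^r = 4.
Difference of the inputs: -0.2071881359 − (-0.2082482795) = 0.0010601436
Divide by 2^2 − 1 = 3: 0.0010601436/3 = 0.0003533812
R = A(h/2) + (A(h/2) − A(h))/3 = -0.2071881359 + 0.0003533812 = -0.2068347547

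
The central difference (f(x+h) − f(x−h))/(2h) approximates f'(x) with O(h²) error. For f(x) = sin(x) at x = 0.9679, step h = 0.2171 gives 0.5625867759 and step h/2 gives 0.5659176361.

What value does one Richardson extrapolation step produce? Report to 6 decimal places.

0.567028

The method has order 2: 2^2 = 4.
4*0.5659176361 − 0.5625867759 = 1.7010837685
Denominator 4 − 1 = 3.
So the Richardson estimate is 0.5670279228.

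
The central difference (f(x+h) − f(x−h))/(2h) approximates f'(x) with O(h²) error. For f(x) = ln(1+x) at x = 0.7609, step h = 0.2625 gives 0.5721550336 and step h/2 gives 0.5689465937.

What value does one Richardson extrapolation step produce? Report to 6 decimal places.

r = 2, so 2^r = 4.
4 × 0.5689465937 = 2.2757863748; subtract 0.5721550336 → 1.7036313412
Denominator 4 − 1 = 3.
(4 × 0.5689465937 − 0.5721550336)/(4 − 1) = 0.5678771137
Gap between inputs: 3.208e-03; correction applied: −0.0010694800.

0.567877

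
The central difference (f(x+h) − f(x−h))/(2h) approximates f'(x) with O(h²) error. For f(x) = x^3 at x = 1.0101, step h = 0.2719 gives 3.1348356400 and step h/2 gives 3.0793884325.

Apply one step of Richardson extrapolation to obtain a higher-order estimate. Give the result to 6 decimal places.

3.060906

Leading term ∝ h^2; use weight 4 = 2^2.
A(h/2) − A(h) = 3.0793884325 − 3.1348356400 = -0.0554472075
Correction (A(h/2) − A(h))/(4 − 1) = (-0.0554472075)/3 = -0.0184824025
R = 3.0793884325 − 0.0184824025 = 3.0609060300
Correction |R − A(h/2)| = 1.848e-02; gap |A(h/2) − A(h)| = 5.545e-02.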